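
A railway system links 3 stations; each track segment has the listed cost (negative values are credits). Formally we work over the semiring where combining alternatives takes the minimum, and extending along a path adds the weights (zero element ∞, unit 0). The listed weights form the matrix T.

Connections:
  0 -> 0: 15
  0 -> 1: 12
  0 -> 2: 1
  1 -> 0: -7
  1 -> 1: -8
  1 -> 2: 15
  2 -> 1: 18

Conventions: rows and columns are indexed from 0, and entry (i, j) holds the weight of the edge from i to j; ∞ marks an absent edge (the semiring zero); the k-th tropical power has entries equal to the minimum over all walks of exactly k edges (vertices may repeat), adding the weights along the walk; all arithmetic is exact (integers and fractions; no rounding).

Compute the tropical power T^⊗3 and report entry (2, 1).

T^⊗2:
  [5, 4, 16]
  [-15, -16, -6]
  [11, 10, 33]
T^⊗3:
  [-3, -4, 6]
  [-23, -24, -14]
  [3, 2, 12]
Key observation: the optimum is the walk 2->1->1->1, with weight 18 + (-8) + (-8) = 2.
Optimal value attained by: walk 2->1->1->1.
Answer: (T^⊗3)[2][1] = 2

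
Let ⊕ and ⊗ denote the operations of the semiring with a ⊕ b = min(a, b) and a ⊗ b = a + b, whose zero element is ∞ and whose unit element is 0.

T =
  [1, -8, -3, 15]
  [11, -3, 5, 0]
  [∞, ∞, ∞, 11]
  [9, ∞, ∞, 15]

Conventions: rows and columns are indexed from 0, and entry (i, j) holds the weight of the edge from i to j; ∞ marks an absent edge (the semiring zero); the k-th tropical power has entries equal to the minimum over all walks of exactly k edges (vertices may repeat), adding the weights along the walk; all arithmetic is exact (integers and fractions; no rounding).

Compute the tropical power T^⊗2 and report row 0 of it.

T^⊗2:
  [2, -11, -3, -8]
  [8, -6, 2, -3]
  [20, ∞, ∞, 26]
  [10, 1, 6, 24]
Answer: row 0 of T^⊗2 = [2, -11, -3, -8]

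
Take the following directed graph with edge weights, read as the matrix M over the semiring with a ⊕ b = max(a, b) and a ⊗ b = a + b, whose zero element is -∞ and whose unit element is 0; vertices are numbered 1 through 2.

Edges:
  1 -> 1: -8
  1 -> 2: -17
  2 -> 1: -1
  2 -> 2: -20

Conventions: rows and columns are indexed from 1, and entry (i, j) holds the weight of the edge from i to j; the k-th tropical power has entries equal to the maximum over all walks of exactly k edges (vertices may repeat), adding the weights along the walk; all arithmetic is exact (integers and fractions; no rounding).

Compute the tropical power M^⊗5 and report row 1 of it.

M^⊗2:
  [-16, -25]
  [-9, -18]
M^⊗3:
  [-24, -33]
  [-17, -26]
M^⊗4:
  [-32, -41]
  [-25, -34]
M^⊗5:
  [-40, -49]
  [-33, -42]
Answer: row 1 of M^⊗5 = [-40, -49]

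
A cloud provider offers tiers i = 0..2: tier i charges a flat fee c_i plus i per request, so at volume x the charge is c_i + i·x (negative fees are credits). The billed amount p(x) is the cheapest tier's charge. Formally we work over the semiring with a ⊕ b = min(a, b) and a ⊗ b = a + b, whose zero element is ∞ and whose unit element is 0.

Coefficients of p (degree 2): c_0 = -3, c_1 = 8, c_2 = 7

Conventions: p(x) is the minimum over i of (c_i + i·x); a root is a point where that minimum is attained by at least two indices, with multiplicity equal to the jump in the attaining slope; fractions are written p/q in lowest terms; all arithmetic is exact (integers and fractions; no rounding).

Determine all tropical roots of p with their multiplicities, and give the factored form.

hull edge (i=0, c=-3) to (i=2, c=7): slope 5, span 2
Factored form: p(x) = 7 ⊗ (x ⊕ (-5)) ⊗ (x ⊕ (-5))
Answer: roots = -5 (mult 2)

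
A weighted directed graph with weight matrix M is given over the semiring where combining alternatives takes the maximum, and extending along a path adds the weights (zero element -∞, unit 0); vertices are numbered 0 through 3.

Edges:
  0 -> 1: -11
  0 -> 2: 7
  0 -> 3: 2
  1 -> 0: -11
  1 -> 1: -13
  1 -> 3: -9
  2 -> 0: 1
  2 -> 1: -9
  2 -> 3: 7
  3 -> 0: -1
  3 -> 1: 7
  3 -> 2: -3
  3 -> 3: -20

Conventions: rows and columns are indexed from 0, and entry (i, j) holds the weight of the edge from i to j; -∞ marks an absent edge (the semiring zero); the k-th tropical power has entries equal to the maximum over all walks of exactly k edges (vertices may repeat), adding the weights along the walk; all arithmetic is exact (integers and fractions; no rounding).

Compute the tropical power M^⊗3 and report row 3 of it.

M^⊗2:
  [8, 9, -1, 14]
  [-10, -2, -4, -9]
  [6, 14, 8, 3]
  [-2, -6, 6, 4]
M^⊗3:
  [13, 21, 15, 10]
  [-3, -2, -3, 3]
  [9, 10, 13, 15]
  [7, 11, 5, 13]
Answer: row 3 of M^⊗3 = [7, 11, 5, 13]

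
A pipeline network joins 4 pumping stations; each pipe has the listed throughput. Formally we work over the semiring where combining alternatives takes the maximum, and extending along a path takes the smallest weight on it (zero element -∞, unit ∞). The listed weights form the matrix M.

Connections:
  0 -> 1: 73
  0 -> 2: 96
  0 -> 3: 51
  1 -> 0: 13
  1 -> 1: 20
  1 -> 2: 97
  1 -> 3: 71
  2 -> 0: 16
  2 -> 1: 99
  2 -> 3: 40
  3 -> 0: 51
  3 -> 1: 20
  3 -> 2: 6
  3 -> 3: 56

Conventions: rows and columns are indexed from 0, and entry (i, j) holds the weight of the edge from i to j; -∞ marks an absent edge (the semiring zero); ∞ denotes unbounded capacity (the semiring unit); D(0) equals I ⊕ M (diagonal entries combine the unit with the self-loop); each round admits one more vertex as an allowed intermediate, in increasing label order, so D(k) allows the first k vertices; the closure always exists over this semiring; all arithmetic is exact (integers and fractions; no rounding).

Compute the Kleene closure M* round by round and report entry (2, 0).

D(0):
  [∞, 73, 96, 51]
  [13, ∞, 97, 71]
  [16, 99, ∞, 40]
  [51, 20, 6, ∞]
D(1):
  [∞, 73, 96, 51]
  [13, ∞, 97, 71]
  [16, 99, ∞, 40]
  [51, 51, 51, ∞]
D(2):
  [∞, 73, 96, 71]
  [13, ∞, 97, 71]
  [16, 99, ∞, 71]
  [51, 51, 51, ∞]
D(3):
  [∞, 96, 96, 71]
  [16, ∞, 97, 71]
  [16, 99, ∞, 71]
  [51, 51, 51, ∞]
D(4):
  [∞, 96, 96, 71]
  [51, ∞, 97, 71]
  [51, 99, ∞, 71]
  [51, 51, 51, ∞]
Answer: M*[2][0] = 51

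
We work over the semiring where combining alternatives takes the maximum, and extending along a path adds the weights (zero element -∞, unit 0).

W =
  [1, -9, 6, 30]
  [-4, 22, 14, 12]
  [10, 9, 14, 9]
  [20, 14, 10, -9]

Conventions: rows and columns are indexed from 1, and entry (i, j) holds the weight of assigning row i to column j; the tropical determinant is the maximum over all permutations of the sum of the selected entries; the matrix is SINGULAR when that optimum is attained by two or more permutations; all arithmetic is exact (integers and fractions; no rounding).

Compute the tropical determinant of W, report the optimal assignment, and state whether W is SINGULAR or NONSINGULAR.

σ = (1, 2, 3, 4): 1 + 22 + 14 + (-9) = 28
σ = (1, 2, 4, 3): 1 + 22 + 9 + 10 = 42
σ = (1, 3, 2, 4): 1 + 14 + 9 + (-9) = 15
σ = (1, 3, 4, 2): 1 + 14 + 9 + 14 = 38
σ = (1, 4, 2, 3): 1 + 12 + 9 + 10 = 32
σ = (1, 4, 3, 2): 1 + 12 + 14 + 14 = 41
σ = (2, 1, 3, 4): (-9) + (-4) + 14 + (-9) = -8
σ = (2, 1, 4, 3): (-9) + (-4) + 9 + 10 = 6
σ = (2, 3, 1, 4): (-9) + 14 + 10 + (-9) = 6
σ = (2, 3, 4, 1): (-9) + 14 + 9 + 20 = 34
σ = (2, 4, 1, 3): (-9) + 12 + 10 + 10 = 23
σ = (2, 4, 3, 1): (-9) + 12 + 14 + 20 = 37
σ = (3, 1, 2, 4): 6 + (-4) + 9 + (-9) = 2
σ = (3, 1, 4, 2): 6 + (-4) + 9 + 14 = 25
σ = (3, 2, 1, 4): 6 + 22 + 10 + (-9) = 29
σ = (3, 2, 4, 1): 6 + 22 + 9 + 20 = 57
σ = (3, 4, 1, 2): 6 + 12 + 10 + 14 = 42
σ = (3, 4, 2, 1): 6 + 12 + 9 + 20 = 47
σ = (4, 1, 2, 3): 30 + (-4) + 9 + 10 = 45
σ = (4, 1, 3, 2): 30 + (-4) + 14 + 14 = 54
σ = (4, 2, 1, 3): 30 + 22 + 10 + 10 = 72
σ = (4, 2, 3, 1): 30 + 22 + 14 + 20 = 86
σ = (4, 3, 1, 2): 30 + 14 + 10 + 14 = 68
σ = (4, 3, 2, 1): 30 + 14 + 9 + 20 = 73
Optimal value attained by: σ = (4, 2, 3, 1).
Answer: det⊕(W) = 86; verdict: NONSINGULAR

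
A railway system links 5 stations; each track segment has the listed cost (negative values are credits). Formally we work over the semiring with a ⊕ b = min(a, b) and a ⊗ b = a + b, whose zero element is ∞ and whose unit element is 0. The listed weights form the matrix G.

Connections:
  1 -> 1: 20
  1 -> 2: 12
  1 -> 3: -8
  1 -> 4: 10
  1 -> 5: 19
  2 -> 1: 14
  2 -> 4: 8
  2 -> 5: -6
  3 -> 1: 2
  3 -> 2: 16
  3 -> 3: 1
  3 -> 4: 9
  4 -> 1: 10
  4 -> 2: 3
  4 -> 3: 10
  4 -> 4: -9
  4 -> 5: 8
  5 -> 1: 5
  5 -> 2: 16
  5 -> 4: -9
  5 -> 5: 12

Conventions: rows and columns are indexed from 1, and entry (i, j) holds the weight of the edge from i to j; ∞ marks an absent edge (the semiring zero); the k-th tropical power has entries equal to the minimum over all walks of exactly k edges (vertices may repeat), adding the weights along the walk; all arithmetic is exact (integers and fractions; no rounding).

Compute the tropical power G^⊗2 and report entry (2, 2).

G^⊗2:
  [-6, 8, -7, 1, 6]
  [-1, 10, 6, -15, 6]
  [3, 12, -6, 0, 10]
  [1, -6, 1, -18, -3]
  [1, -6, -3, -18, -1]
Key observation: the optimum is the walk 2->5->2, with weight (-6) + 16 = 10.
Optimal value attained by: walk 2->5->2.
Answer: (G^⊗2)[2][2] = 10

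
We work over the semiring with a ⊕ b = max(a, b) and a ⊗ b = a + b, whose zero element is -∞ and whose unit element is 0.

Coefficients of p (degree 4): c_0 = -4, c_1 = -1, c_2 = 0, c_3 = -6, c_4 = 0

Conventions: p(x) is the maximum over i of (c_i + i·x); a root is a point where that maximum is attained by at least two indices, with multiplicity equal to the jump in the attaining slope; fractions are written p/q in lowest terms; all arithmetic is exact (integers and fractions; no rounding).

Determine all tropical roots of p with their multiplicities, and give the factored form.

hull edge (i=0, c=-4) to (i=1, c=-1): slope 3, span 1
hull edge (i=1, c=-1) to (i=2, c=0): slope 1, span 1
hull edge (i=2, c=0) to (i=4, c=0): slope 0, span 2
Factored form: p(x) = 0 ⊗ (x ⊕ (-3)) ⊗ (x ⊕ (-1)) ⊗ (x ⊕ 0) ⊗ (x ⊕ 0)
Answer: roots = -3 (mult 1), -1 (mult 1), 0 (mult 2)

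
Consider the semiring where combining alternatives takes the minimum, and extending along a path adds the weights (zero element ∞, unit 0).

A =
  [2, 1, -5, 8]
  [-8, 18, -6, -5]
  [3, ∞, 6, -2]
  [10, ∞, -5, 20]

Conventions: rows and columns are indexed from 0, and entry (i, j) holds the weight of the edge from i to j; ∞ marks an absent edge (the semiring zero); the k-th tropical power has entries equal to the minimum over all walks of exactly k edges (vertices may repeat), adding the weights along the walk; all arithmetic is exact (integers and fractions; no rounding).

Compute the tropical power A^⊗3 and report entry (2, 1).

A^⊗2:
  [-7, 3, -5, -7]
  [-6, -7, -13, -8]
  [5, 4, -7, 4]
  [-2, 11, 1, -7]
A^⊗3:
  [-5, -6, -12, -7]
  [-15, -5, -13, -15]
  [-4, 6, -2, -9]
  [0, -1, -12, -1]
Key observation: the optimum is the walk 2->0->0->1, with weight 3 + 2 + 1 = 6.
Optimal value attained by: walk 2->0->0->1.
Answer: (A^⊗3)[2][1] = 6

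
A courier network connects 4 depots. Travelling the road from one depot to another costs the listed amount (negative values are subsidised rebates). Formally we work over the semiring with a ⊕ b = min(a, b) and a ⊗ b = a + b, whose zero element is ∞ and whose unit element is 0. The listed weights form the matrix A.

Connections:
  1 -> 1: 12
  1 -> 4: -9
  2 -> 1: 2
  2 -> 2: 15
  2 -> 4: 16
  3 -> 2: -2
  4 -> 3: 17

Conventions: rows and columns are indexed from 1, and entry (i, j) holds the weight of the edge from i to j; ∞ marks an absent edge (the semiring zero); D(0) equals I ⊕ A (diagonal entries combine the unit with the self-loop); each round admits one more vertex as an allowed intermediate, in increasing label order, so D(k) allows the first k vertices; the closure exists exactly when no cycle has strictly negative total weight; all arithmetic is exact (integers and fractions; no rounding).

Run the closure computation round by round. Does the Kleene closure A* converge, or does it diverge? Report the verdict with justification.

D(0):
  [0, ∞, ∞, -9]
  [2, 0, ∞, 16]
  [∞, -2, 0, ∞]
  [∞, ∞, 17, 0]
D(1):
  [0, ∞, ∞, -9]
  [2, 0, ∞, -7]
  [∞, -2, 0, ∞]
  [∞, ∞, 17, 0]
D(2):
  [0, ∞, ∞, -9]
  [2, 0, ∞, -7]
  [0, -2, 0, -9]
  [∞, ∞, 17, 0]
D(3):
  [0, ∞, ∞, -9]
  [2, 0, ∞, -7]
  [0, -2, 0, -9]
  [17, 15, 17, 0]
D(4):
  [0, 6, 8, -9]
  [2, 0, 10, -7]
  [0, -2, 0, -9]
  [17, 15, 17, 0]
Key observation: every diagonal entry stays at the unit through all rounds, so no improving cycle exists.
Answer: CONVERGES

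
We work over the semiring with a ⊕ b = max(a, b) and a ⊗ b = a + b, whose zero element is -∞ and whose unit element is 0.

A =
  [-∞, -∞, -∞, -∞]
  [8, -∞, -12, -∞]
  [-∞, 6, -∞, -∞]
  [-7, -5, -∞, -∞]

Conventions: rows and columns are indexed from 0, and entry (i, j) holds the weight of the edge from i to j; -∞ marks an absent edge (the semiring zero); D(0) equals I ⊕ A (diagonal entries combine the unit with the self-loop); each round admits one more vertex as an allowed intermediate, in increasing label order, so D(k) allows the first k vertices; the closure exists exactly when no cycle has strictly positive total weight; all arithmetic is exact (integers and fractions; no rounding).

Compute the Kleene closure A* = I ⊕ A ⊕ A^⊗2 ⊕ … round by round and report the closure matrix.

D(0):
  [0, -∞, -∞, -∞]
  [8, 0, -12, -∞]
  [-∞, 6, 0, -∞]
  [-7, -5, -∞, 0]
D(1):
  [0, -∞, -∞, -∞]
  [8, 0, -12, -∞]
  [-∞, 6, 0, -∞]
  [-7, -5, -∞, 0]
D(2):
  [0, -∞, -∞, -∞]
  [8, 0, -12, -∞]
  [14, 6, 0, -∞]
  [3, -5, -17, 0]
D(3):
  [0, -∞, -∞, -∞]
  [8, 0, -12, -∞]
  [14, 6, 0, -∞]
  [3, -5, -17, 0]
D(4):
  [0, -∞, -∞, -∞]
  [8, 0, -12, -∞]
  [14, 6, 0, -∞]
  [3, -5, -17, 0]
Answer: A* = [[0, -∞, -∞, -∞], [8, 0, -12, -∞], [14, 6, 0, -∞], [3, -5, -17, 0]]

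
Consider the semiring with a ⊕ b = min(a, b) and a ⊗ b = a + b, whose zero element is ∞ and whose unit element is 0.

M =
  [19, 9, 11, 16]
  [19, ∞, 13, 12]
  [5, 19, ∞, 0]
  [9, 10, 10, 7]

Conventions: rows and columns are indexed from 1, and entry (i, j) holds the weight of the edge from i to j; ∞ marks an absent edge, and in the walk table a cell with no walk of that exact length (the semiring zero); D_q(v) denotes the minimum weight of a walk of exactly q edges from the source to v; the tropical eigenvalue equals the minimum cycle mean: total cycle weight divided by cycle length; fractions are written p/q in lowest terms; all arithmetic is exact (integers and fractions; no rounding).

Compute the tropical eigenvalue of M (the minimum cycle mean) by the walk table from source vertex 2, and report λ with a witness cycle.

q=0: [∞, 0, ∞, ∞]
q=1: [19, ∞, 13, 12]
q=2: [18, 22, 22, 13]
q=3: [22, 23, 23, 20]
q=4: [28, 30, 30, 23]
Optimal cycle mean attained by: cycle 3->4->3, total 0 + 10, length 2.
Answer: λ = 5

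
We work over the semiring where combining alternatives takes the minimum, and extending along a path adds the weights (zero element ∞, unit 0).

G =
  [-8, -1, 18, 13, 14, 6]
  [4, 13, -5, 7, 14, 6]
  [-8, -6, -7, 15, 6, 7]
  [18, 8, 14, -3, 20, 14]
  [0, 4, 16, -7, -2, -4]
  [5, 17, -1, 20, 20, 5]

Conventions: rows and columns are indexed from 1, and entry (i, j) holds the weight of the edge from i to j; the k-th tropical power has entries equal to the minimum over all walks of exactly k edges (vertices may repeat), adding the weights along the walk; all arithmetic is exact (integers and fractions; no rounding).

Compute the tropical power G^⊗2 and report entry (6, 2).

G^⊗2:
  [-16, -9, -6, 5, 6, -2]
  [-13, -11, -12, 4, 1, 2]
  [-16, -13, -14, -1, -1, -2]
  [6, 5, 3, -6, 17, 11]
  [-8, -1, -5, -10, -4, -6]
  [-9, -7, -8, 13, 5, 6]
Key observation: the optimum is the walk 6->3->2, with weight (-1) + (-6) = -7.
Optimal value attained by: walk 6->3->2.
Answer: (G^⊗2)[6][2] = -7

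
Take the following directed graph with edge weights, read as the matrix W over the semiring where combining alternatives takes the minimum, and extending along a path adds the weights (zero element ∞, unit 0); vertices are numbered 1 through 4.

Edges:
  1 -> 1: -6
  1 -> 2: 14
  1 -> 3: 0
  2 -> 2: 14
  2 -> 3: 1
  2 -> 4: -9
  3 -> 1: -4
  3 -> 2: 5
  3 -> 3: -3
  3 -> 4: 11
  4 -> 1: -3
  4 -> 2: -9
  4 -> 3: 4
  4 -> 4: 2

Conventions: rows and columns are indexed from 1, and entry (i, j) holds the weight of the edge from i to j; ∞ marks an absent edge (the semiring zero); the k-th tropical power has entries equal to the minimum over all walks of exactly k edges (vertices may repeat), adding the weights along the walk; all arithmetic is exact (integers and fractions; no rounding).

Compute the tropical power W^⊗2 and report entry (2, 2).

W^⊗2:
  [-12, 5, -6, 5]
  [-12, -18, -5, -7]
  [-10, 2, -6, -4]
  [-9, -7, -8, -18]
Key observation: the optimum is the walk 2->4->2, with weight (-9) + (-9) = -18.
Optimal value attained by: walk 2->4->2.
Answer: (W^⊗2)[2][2] = -18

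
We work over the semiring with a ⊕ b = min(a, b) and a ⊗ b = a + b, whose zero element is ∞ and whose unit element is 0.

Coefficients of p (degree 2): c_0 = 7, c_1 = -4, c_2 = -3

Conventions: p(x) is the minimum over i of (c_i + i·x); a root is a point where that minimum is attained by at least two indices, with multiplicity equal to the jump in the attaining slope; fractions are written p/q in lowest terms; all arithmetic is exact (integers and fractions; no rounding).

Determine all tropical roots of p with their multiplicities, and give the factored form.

hull edge (i=0, c=7) to (i=1, c=-4): slope -11, span 1
hull edge (i=1, c=-4) to (i=2, c=-3): slope 1, span 1
Factored form: p(x) = -3 ⊗ (x ⊕ (-1)) ⊗ (x ⊕ 11)
Answer: roots = -1 (mult 1), 11 (mult 1)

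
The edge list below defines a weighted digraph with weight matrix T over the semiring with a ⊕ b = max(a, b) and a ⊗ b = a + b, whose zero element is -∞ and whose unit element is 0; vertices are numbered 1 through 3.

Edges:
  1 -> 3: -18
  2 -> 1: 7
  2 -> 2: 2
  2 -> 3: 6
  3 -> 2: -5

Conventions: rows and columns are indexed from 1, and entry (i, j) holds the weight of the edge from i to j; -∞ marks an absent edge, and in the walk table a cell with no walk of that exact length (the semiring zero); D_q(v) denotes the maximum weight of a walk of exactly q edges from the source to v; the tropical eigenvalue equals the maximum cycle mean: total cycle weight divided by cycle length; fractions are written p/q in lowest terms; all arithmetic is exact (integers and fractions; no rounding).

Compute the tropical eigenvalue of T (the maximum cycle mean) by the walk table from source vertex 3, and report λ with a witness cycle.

q=0: [-∞, -∞, 0]
q=1: [-∞, -5, -∞]
q=2: [2, -3, 1]
q=3: [4, -1, 3]
Optimal cycle mean attained by: cycle 2->2, total 2, length 1.
Answer: λ = 2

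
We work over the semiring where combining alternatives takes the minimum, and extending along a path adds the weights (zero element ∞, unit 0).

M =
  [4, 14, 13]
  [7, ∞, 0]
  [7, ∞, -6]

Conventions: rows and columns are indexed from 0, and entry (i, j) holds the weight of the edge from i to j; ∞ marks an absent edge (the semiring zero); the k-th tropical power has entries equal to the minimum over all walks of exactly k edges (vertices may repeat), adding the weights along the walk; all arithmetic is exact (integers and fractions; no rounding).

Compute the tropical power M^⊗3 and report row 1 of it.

M^⊗2:
  [8, 18, 7]
  [7, 21, -6]
  [1, 21, -12]
M^⊗3:
  [12, 22, 1]
  [1, 21, -12]
  [-5, 15, -18]
Answer: row 1 of M^⊗3 = [1, 21, -12]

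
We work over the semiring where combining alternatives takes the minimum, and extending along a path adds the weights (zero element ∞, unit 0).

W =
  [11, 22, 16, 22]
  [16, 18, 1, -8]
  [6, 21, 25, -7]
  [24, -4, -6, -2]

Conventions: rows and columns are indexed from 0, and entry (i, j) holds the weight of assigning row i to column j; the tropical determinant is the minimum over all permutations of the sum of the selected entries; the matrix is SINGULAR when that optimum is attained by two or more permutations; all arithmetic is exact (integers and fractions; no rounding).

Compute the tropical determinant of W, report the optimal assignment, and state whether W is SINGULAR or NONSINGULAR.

σ = (0, 1, 2, 3): 11 + 18 + 25 + (-2) = 52
σ = (0, 1, 3, 2): 11 + 18 + (-7) + (-6) = 16
σ = (0, 2, 1, 3): 11 + 1 + 21 + (-2) = 31
σ = (0, 2, 3, 1): 11 + 1 + (-7) + (-4) = 1
σ = (0, 3, 1, 2): 11 + (-8) + 21 + (-6) = 18
σ = (0, 3, 2, 1): 11 + (-8) + 25 + (-4) = 24
σ = (1, 0, 2, 3): 22 + 16 + 25 + (-2) = 61
σ = (1, 0, 3, 2): 22 + 16 + (-7) + (-6) = 25
σ = (1, 2, 0, 3): 22 + 1 + 6 + (-2) = 27
σ = (1, 2, 3, 0): 22 + 1 + (-7) + 24 = 40
σ = (1, 3, 0, 2): 22 + (-8) + 6 + (-6) = 14
σ = (1, 3, 2, 0): 22 + (-8) + 25 + 24 = 63
σ = (2, 0, 1, 3): 16 + 16 + 21 + (-2) = 51
σ = (2, 0, 3, 1): 16 + 16 + (-7) + (-4) = 21
σ = (2, 1, 0, 3): 16 + 18 + 6 + (-2) = 38
σ = (2, 1, 3, 0): 16 + 18 + (-7) + 24 = 51
σ = (2, 3, 0, 1): 16 + (-8) + 6 + (-4) = 10
σ = (2, 3, 1, 0): 16 + (-8) + 21 + 24 = 53
σ = (3, 0, 1, 2): 22 + 16 + 21 + (-6) = 53
σ = (3, 0, 2, 1): 22 + 16 + 25 + (-4) = 59
σ = (3, 1, 0, 2): 22 + 18 + 6 + (-6) = 40
σ = (3, 1, 2, 0): 22 + 18 + 25 + 24 = 89
σ = (3, 2, 0, 1): 22 + 1 + 6 + (-4) = 25
σ = (3, 2, 1, 0): 22 + 1 + 21 + 24 = 68
Optimal value attained by: σ = (0, 2, 3, 1).
Answer: det⊕(W) = 1; verdict: NONSINGULAR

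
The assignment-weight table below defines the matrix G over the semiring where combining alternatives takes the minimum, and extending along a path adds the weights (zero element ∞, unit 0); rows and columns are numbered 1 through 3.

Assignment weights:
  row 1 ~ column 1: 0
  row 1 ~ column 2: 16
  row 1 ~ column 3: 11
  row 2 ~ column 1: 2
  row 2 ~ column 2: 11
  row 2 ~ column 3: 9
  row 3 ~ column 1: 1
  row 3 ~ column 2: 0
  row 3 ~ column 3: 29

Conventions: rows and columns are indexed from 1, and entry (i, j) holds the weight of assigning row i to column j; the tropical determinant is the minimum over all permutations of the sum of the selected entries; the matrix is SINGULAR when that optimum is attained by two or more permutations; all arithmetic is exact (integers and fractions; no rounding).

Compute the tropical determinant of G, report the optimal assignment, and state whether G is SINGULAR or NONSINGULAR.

σ = (1, 2, 3): 0 + 11 + 29 = 40
σ = (1, 3, 2): 0 + 9 + 0 = 9
σ = (2, 1, 3): 16 + 2 + 29 = 47
σ = (2, 3, 1): 16 + 9 + 1 = 26
σ = (3, 1, 2): 11 + 2 + 0 = 13
σ = (3, 2, 1): 11 + 11 + 1 = 23
Optimal value attained by: σ = (1, 3, 2).
Answer: det⊕(G) = 9; verdict: NONSINGULAR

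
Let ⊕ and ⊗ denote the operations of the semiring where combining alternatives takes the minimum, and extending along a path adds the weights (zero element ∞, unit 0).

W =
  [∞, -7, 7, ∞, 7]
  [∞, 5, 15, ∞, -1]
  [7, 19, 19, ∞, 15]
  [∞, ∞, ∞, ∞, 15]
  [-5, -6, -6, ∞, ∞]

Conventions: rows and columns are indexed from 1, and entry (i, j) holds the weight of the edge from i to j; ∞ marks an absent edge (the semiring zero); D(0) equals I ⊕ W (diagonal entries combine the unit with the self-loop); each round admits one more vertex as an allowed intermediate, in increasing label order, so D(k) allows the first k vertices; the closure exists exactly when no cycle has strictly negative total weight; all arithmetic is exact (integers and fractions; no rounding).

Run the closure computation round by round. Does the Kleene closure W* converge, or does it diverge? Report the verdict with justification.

D(0):
  [0, -7, 7, ∞, 7]
  [∞, 0, 15, ∞, -1]
  [7, 19, 0, ∞, 15]
  [∞, ∞, ∞, 0, 15]
  [-5, -6, -6, ∞, 0]
D(1):
  [0, -7, 7, ∞, 7]
  [∞, 0, 15, ∞, -1]
  [7, 0, 0, ∞, 14]
  [∞, ∞, ∞, 0, 15]
  [-5, -12, -6, ∞, 0]
Detection: at round 2, diagonal entry (5, 5) turns strictly negative.
Key observation: the cycle 5->1->2->5 has total weight (-5) + (-7) + (-1), which is strictly negative.
Answer: DIVERGES — negative cycle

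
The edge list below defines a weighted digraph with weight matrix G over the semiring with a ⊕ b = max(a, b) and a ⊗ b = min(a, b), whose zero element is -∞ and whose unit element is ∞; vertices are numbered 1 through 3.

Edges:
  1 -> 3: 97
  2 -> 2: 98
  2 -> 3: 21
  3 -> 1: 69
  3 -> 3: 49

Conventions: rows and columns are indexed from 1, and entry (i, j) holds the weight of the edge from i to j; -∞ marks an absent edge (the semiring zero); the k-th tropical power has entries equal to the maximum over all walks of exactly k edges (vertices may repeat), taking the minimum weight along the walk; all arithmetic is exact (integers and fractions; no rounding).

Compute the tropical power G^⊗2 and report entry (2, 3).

G^⊗2:
  [69, -∞, 49]
  [21, 98, 21]
  [49, -∞, 69]
Key observation: the optimum is the walk 2->2->3, with weight 98 min 21 = 21.
Optimal value attained by: walk 2->2->3.
Answer: (G^⊗2)[2][3] = 21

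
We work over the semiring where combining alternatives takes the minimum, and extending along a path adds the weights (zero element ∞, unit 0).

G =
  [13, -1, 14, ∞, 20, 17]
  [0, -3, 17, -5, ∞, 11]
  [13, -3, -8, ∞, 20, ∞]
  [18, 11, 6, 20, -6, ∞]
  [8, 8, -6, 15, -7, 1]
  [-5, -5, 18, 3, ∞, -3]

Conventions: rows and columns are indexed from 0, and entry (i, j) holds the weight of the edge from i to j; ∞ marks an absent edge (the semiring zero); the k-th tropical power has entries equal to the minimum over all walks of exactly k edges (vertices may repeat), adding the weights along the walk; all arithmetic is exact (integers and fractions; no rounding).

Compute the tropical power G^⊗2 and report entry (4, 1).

G^⊗2:
  [-1, -4, 6, -6, 13, 10]
  [-3, -6, 1, -8, -11, 8]
  [-3, -11, -16, -8, 12, 8]
  [2, 2, -12, 6, -13, -5]
  [-4, -9, -14, 3, -14, -6]
  [-8, -8, 9, -10, -3, -6]
Key observation: the optimum is the walk 4->2->1, with weight (-6) + (-3) = -9.
Optimal value attained by: walk 4->2->1.
Answer: (G^⊗2)[4][1] = -9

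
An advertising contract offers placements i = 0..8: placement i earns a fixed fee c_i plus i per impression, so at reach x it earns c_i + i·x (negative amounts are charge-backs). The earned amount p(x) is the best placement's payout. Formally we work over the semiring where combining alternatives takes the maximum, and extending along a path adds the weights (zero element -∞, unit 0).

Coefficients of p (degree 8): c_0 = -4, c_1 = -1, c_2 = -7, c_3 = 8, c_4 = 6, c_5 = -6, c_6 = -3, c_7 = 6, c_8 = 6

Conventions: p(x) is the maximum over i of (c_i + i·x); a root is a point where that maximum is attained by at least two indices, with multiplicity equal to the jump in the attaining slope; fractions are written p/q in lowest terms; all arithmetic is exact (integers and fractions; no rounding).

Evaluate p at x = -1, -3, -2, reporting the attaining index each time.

p(-1) = max(-4+0·(-1)=-4, -1+1·(-1)=-2, -7+2·(-1)=-9, 8+3·(-1)=5, 6+4·(-1)=2, -6+5·(-1)=-11, -3+6·(-1)=-9, 6+7·(-1)=-1, 6+8·(-1)=-2) = 5 (attained by i=3)
p(-3) = max(-4+0·(-3)=-4, -1+1·(-3)=-4, -7+2·(-3)=-13, 8+3·(-3)=-1, 6+4·(-3)=-6, -6+5·(-3)=-21, -3+6·(-3)=-21, 6+7·(-3)=-15, 6+8·(-3)=-18) = -1 (attained by i=3)
p(-2) = max(-4+0·(-2)=-4, -1+1·(-2)=-3, -7+2·(-2)=-11, 8+3·(-2)=2, 6+4·(-2)=-2, -6+5·(-2)=-16, -3+6·(-2)=-15, 6+7·(-2)=-8, 6+8·(-2)=-10) = 2 (attained by i=3)
Answer: p(-1) = 5; p(-3) = -1; p(-2) = 2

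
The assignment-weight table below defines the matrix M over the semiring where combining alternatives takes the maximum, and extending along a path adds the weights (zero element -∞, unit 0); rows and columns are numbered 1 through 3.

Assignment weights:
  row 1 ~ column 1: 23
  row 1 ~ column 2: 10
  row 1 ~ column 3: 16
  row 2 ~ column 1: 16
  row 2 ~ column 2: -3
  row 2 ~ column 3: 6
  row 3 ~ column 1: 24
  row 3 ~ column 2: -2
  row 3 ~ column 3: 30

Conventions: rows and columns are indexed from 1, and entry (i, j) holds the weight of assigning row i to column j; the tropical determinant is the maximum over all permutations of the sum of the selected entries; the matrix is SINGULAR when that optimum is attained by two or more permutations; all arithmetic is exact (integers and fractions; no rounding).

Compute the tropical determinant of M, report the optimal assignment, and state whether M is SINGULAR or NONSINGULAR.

σ = (1, 2, 3): 23 + (-3) + 30 = 50
σ = (1, 3, 2): 23 + 6 + (-2) = 27
σ = (2, 1, 3): 10 + 16 + 30 = 56
σ = (2, 3, 1): 10 + 6 + 24 = 40
σ = (3, 1, 2): 16 + 16 + (-2) = 30
σ = (3, 2, 1): 16 + (-3) + 24 = 37
Optimal value attained by: σ = (2, 1, 3).
Answer: det⊕(M) = 56; verdict: NONSINGULAR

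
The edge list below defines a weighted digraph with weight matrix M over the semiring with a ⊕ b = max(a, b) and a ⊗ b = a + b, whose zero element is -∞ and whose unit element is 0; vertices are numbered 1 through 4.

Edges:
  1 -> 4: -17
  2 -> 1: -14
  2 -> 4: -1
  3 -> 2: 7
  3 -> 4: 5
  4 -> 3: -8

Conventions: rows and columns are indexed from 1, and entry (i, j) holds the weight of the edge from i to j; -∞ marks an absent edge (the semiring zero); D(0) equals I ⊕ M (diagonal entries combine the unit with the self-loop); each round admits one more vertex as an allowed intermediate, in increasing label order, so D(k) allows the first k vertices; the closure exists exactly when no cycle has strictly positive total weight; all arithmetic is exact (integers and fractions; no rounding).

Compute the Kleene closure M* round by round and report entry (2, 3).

D(0):
  [0, -∞, -∞, -17]
  [-14, 0, -∞, -1]
  [-∞, 7, 0, 5]
  [-∞, -∞, -8, 0]
D(1):
  [0, -∞, -∞, -17]
  [-14, 0, -∞, -1]
  [-∞, 7, 0, 5]
  [-∞, -∞, -8, 0]
D(2):
  [0, -∞, -∞, -17]
  [-14, 0, -∞, -1]
  [-7, 7, 0, 6]
  [-∞, -∞, -8, 0]
D(3):
  [0, -∞, -∞, -17]
  [-14, 0, -∞, -1]
  [-7, 7, 0, 6]
  [-15, -1, -8, 0]
D(4):
  [0, -18, -25, -17]
  [-14, 0, -9, -1]
  [-7, 7, 0, 6]
  [-15, -1, -8, 0]
Answer: M*[2][3] = -9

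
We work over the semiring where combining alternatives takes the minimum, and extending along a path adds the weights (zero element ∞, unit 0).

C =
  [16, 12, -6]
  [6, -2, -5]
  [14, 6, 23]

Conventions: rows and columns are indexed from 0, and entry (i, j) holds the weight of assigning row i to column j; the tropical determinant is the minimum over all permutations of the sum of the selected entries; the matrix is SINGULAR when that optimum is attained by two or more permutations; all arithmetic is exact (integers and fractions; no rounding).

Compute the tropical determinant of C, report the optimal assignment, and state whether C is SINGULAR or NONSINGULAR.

σ = (0, 1, 2): 16 + (-2) + 23 = 37
σ = (0, 2, 1): 16 + (-5) + 6 = 17
σ = (1, 0, 2): 12 + 6 + 23 = 41
σ = (1, 2, 0): 12 + (-5) + 14 = 21
σ = (2, 0, 1): (-6) + 6 + 6 = 6
σ = (2, 1, 0): (-6) + (-2) + 14 = 6
Optimal value attained by: σ = (2, 0, 1).
Answer: det⊕(C) = 6; verdict: SINGULAR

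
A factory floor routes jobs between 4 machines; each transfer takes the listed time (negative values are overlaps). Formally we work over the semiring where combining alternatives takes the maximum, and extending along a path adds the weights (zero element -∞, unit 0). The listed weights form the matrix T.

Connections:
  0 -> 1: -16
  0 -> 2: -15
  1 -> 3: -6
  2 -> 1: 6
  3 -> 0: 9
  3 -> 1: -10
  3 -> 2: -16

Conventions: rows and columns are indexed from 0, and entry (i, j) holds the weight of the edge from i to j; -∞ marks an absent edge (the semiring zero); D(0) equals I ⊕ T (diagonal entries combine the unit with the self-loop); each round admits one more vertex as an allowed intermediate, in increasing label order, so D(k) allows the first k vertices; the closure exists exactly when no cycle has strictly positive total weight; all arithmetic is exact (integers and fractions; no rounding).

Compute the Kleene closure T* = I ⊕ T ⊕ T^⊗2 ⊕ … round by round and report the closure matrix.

D(0):
  [0, -16, -15, -∞]
  [-∞, 0, -∞, -6]
  [-∞, 6, 0, -∞]
  [9, -10, -16, 0]
D(1):
  [0, -16, -15, -∞]
  [-∞, 0, -∞, -6]
  [-∞, 6, 0, -∞]
  [9, -7, -6, 0]
D(2):
  [0, -16, -15, -22]
  [-∞, 0, -∞, -6]
  [-∞, 6, 0, 0]
  [9, -7, -6, 0]
D(3):
  [0, -9, -15, -15]
  [-∞, 0, -∞, -6]
  [-∞, 6, 0, 0]
  [9, 0, -6, 0]
D(4):
  [0, -9, -15, -15]
  [3, 0, -12, -6]
  [9, 6, 0, 0]
  [9, 0, -6, 0]
Answer: T* = [[0, -9, -15, -15], [3, 0, -12, -6], [9, 6, 0, 0], [9, 0, -6, 0]]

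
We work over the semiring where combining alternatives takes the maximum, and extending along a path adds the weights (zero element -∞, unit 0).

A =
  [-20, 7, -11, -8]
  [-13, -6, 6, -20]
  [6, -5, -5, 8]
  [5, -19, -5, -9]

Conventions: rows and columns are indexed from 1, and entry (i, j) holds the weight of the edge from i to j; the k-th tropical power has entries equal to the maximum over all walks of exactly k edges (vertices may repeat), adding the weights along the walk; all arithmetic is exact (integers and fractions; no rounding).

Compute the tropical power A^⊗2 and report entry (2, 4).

A^⊗2:
  [-3, 1, 13, -3]
  [12, 1, 1, 14]
  [13, 13, 3, 3]
  [1, 12, -6, 3]
Key observation: the optimum is the walk 2->3->4, with weight 6 + 8 = 14.
Optimal value attained by: walk 2->3->4.
Answer: (A^⊗2)[2][4] = 14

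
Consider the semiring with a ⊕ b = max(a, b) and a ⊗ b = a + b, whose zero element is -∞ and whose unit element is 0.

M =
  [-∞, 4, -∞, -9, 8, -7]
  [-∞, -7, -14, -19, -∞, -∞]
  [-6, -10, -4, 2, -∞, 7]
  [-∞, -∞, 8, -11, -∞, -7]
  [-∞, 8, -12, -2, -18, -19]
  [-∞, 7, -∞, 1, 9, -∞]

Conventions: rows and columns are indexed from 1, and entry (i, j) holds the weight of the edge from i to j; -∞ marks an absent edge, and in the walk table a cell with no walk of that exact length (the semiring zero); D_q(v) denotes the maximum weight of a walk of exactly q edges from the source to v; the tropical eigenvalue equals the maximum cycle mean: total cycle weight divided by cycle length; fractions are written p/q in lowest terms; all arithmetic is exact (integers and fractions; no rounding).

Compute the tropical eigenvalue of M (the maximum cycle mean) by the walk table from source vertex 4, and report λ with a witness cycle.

q=0: [-∞, -∞, -∞, 0, -∞, -∞]
q=1: [-∞, -∞, 8, -11, -∞, -7]
q=2: [2, 0, 4, 10, 2, 15]
q=3: [-2, 22, 18, 16, 24, 11]
q=4: [12, 32, 24, 22, 20, 25]
q=5: [18, 32, 30, 26, 34, 31]
q=6: [24, 42, 34, 32, 40, 37]
Optimal cycle mean attained by: cycle 3->6->5->4->3, total 7 + 9 + (-2) + 8, length 4.
Answer: λ = 11/2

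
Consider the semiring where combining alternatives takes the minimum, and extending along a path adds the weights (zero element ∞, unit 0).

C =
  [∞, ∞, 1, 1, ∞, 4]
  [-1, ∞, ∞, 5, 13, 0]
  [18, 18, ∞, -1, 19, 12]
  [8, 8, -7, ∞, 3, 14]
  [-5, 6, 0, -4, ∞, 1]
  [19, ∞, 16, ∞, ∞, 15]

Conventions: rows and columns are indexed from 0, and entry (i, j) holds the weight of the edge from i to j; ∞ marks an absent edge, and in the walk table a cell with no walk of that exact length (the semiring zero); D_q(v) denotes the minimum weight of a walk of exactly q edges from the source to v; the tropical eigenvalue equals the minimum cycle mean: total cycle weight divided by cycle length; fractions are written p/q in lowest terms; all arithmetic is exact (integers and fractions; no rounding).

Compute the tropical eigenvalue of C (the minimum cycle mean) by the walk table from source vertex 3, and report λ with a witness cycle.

q=0: [∞, ∞, ∞, 0, ∞, ∞]
q=1: [8, 8, -7, ∞, 3, 14]
q=2: [-2, 9, 3, -8, 12, 4]
q=3: [0, 0, -15, -1, -5, 2]
q=4: [-10, 1, -8, -16, 2, -4]
q=5: [-8, -8, -23, -9, -13, -6]
q=6: [-18, -7, -16, -24, -6, -12]
Optimal cycle mean attained by: cycle 2->3->2, total (-1) + (-7), length 2.
Answer: λ = -4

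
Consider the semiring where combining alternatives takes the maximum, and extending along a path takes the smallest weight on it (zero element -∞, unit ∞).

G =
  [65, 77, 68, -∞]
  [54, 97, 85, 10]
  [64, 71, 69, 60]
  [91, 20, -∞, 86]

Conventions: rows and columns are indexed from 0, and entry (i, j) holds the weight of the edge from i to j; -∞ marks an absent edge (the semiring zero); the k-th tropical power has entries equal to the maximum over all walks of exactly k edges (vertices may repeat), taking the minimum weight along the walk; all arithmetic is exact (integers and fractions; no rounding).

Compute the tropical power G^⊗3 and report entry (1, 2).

G^⊗2:
  [65, 77, 77, 60]
  [64, 97, 85, 60]
  [64, 71, 71, 60]
  [86, 77, 68, 86]
G^⊗3:
  [65, 77, 77, 60]
  [64, 97, 85, 60]
  [64, 71, 71, 60]
  [86, 77, 77, 86]
Key observation: the optimum is the walk 1->1->1->2, with weight 97 min 97 min 85 = 85.
Optimal value attained by: walk 1->1->1->2.
Answer: (G^⊗3)[1][2] = 85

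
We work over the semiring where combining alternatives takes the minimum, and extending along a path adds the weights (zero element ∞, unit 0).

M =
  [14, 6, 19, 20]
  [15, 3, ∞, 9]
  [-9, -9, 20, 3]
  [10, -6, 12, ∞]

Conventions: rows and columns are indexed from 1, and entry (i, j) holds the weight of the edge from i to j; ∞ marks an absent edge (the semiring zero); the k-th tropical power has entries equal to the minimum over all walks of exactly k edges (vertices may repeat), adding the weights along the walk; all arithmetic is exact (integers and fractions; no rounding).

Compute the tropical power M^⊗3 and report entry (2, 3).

M^⊗2:
  [10, 9, 32, 15]
  [18, 3, 21, 12]
  [5, -6, 10, 0]
  [3, -3, 29, 3]
M^⊗3:
  [23, 9, 27, 18]
  [12, 6, 24, 12]
  [1, -6, 12, 3]
  [12, -3, 15, 6]
Key observation: the optimum is the walk 2->2->4->3, with weight 3 + 9 + 12 = 24.
Optimal value attained by: walk 2->2->4->3.
Answer: (M^⊗3)[2][3] = 24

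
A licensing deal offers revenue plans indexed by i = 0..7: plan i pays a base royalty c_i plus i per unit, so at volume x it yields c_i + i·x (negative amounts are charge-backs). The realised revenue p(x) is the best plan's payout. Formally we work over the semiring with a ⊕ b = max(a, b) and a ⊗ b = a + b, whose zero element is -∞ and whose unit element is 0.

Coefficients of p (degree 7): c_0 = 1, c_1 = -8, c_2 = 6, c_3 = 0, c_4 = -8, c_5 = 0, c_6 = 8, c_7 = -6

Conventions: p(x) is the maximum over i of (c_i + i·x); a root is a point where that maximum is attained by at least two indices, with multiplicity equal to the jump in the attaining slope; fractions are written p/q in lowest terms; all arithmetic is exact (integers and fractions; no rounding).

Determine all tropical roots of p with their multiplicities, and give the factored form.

hull edge (i=0, c=1) to (i=2, c=6): slope 5/2, span 2
hull edge (i=2, c=6) to (i=6, c=8): slope 1/2, span 4
hull edge (i=6, c=8) to (i=7, c=-6): slope -14, span 1
Factored form: p(x) = -6 ⊗ (x ⊕ (-5/2)) ⊗ (x ⊕ (-5/2)) ⊗ (x ⊕ (-1/2)) ⊗ (x ⊕ (-1/2)) ⊗ (x ⊕ (-1/2)) ⊗ (x ⊕ (-1/2)) ⊗ (x ⊕ 14)
Answer: roots = -5/2 (mult 2), -1/2 (mult 4), 14 (mult 1)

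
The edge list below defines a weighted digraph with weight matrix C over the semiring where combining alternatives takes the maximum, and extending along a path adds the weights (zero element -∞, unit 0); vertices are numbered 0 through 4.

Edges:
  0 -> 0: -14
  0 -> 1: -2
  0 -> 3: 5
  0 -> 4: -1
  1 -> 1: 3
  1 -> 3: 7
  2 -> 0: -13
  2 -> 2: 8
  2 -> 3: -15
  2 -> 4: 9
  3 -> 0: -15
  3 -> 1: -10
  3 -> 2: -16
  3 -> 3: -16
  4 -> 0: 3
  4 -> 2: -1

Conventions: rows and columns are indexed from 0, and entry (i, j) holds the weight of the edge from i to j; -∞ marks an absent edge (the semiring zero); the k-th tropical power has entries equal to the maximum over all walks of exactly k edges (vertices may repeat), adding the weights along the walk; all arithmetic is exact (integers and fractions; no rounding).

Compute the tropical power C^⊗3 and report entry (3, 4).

C^⊗2:
  [2, 1, -2, 5, -15]
  [-8, 6, -9, 10, -∞]
  [12, -15, 16, -7, 17]
  [-29, -7, -8, -3, -7]
  [-11, 1, 7, 8, 8]
C^⊗3:
  [-10, 4, 6, 8, 7]
  [-5, 9, -1, 13, 0]
  [20, 10, 24, 17, 25]
  [-4, -4, 0, 0, 1]
  [11, 4, 15, 8, 16]
Key observation: the optimum is the walk 3->2->2->4, with weight (-16) + 8 + 9 = 1.
Optimal value attained by: walk 3->2->2->4.
Answer: (C^⊗3)[3][4] = 1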